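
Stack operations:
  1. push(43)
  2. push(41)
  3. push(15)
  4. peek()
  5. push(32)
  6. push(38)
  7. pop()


push(43) -> [43]
push(41) -> [43, 41]
push(15) -> [43, 41, 15]
peek()->15
push(32) -> [43, 41, 15, 32]
push(38) -> [43, 41, 15, 32, 38]
pop()->38, [43, 41, 15, 32]

Final stack: [43, 41, 15, 32]


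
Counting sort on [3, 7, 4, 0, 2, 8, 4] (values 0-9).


Input: [3, 7, 4, 0, 2, 8, 4]
Counts: [1, 0, 1, 1, 2, 0, 0, 1, 1, 0]

Sorted: [0, 2, 3, 4, 4, 7, 8]


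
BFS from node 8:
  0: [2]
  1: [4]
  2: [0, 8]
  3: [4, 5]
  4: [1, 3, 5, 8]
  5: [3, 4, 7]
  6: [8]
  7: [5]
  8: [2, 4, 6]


Visit 8, enqueue [2, 4, 6]
Visit 2, enqueue [0]
Visit 4, enqueue [1, 3, 5]
Visit 6, enqueue []
Visit 0, enqueue []
Visit 1, enqueue []
Visit 3, enqueue []
Visit 5, enqueue [7]
Visit 7, enqueue []

BFS order: [8, 2, 4, 6, 0, 1, 3, 5, 7]


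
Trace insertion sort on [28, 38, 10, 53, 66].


Initial: [28, 38, 10, 53, 66]
Insert 38: [28, 38, 10, 53, 66]
Insert 10: [10, 28, 38, 53, 66]
Insert 53: [10, 28, 38, 53, 66]
Insert 66: [10, 28, 38, 53, 66]

Sorted: [10, 28, 38, 53, 66]


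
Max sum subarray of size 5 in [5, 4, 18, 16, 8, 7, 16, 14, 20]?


[0:5]: 51
[1:6]: 53
[2:7]: 65
[3:8]: 61
[4:9]: 65

Max: 65 at [2:7]


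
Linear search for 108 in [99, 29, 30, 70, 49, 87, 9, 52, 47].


i=0: 99!=108
i=1: 29!=108
i=2: 30!=108
i=3: 70!=108
i=4: 49!=108
i=5: 87!=108
i=6: 9!=108
i=7: 52!=108
i=8: 47!=108

Not found, 9 comps


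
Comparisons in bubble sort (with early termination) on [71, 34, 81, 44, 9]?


Algorithm: bubble sort (with early termination)
Input: [71, 34, 81, 44, 9]
Sorted: [9, 34, 44, 71, 81]

10


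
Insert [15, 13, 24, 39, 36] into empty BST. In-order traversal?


Insert 15: root
Insert 13: L from 15
Insert 24: R from 15
Insert 39: R from 15 -> R from 24
Insert 36: R from 15 -> R from 24 -> L from 39

In-order: [13, 15, 24, 36, 39]


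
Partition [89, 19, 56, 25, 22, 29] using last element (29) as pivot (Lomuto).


Pivot: 29
  19 <= 29: swap -> [19, 89, 56, 25, 22, 29]
  25 <= 29: swap -> [19, 25, 56, 89, 22, 29]
  22 <= 29: swap -> [19, 25, 22, 89, 56, 29]
Place pivot at 3: [19, 25, 22, 29, 56, 89]

Partitioned: [19, 25, 22, 29, 56, 89]


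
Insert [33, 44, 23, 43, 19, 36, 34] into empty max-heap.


Insert 33: [33]
Insert 44: [44, 33]
Insert 23: [44, 33, 23]
Insert 43: [44, 43, 23, 33]
Insert 19: [44, 43, 23, 33, 19]
Insert 36: [44, 43, 36, 33, 19, 23]
Insert 34: [44, 43, 36, 33, 19, 23, 34]

Final heap: [44, 43, 36, 33, 19, 23, 34]


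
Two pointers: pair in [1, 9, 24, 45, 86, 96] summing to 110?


lo=0(1)+hi=5(96)=97
lo=1(9)+hi=5(96)=105
lo=2(24)+hi=5(96)=120
lo=2(24)+hi=4(86)=110

Yes: 24+86=110


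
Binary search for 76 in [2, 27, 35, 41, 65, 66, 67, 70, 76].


Step 1: lo=0, hi=8, mid=4, val=65
Step 2: lo=5, hi=8, mid=6, val=67
Step 3: lo=7, hi=8, mid=7, val=70
Step 4: lo=8, hi=8, mid=8, val=76

Found at index 8


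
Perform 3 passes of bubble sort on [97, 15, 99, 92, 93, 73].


Initial: [97, 15, 99, 92, 93, 73]
Pass 1: [15, 97, 92, 93, 73, 99] (4 swaps)
Pass 2: [15, 92, 93, 73, 97, 99] (3 swaps)
Pass 3: [15, 92, 73, 93, 97, 99] (1 swaps)

After 3 passes: [15, 92, 73, 93, 97, 99]


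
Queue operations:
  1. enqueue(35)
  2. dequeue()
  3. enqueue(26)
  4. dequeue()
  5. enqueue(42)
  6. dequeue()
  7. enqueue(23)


enqueue(35) -> [35]
dequeue()->35, []
enqueue(26) -> [26]
dequeue()->26, []
enqueue(42) -> [42]
dequeue()->42, []
enqueue(23) -> [23]

Final queue: [23]


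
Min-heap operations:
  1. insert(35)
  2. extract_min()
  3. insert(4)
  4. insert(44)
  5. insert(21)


insert(35) -> [35]
extract_min()->35, []
insert(4) -> [4]
insert(44) -> [4, 44]
insert(21) -> [4, 44, 21]

Final heap: [4, 44, 21]


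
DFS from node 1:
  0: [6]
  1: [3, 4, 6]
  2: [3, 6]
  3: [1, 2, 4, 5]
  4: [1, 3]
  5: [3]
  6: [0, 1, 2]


Visit 1, push [6, 4, 3]
Visit 3, push [5, 4, 2]
Visit 2, push [6]
Visit 6, push [0]
Visit 0, push []
Visit 4, push []
Visit 5, push []

DFS order: [1, 3, 2, 6, 0, 4, 5]


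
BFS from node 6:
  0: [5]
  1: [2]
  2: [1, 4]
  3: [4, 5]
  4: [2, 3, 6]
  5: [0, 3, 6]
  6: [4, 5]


Visit 6, enqueue [4, 5]
Visit 4, enqueue [2, 3]
Visit 5, enqueue [0]
Visit 2, enqueue [1]
Visit 3, enqueue []
Visit 0, enqueue []
Visit 1, enqueue []

BFS order: [6, 4, 5, 2, 3, 0, 1]


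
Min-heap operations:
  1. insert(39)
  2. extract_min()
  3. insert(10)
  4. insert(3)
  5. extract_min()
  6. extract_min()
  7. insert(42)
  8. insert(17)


insert(39) -> [39]
extract_min()->39, []
insert(10) -> [10]
insert(3) -> [3, 10]
extract_min()->3, [10]
extract_min()->10, []
insert(42) -> [42]
insert(17) -> [17, 42]

Final heap: [17, 42]


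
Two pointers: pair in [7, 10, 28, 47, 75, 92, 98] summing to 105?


lo=0(7)+hi=6(98)=105

Yes: 7+98=105


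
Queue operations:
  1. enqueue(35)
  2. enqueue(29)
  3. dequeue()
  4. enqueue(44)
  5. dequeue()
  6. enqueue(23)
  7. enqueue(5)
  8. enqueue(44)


enqueue(35) -> [35]
enqueue(29) -> [35, 29]
dequeue()->35, [29]
enqueue(44) -> [29, 44]
dequeue()->29, [44]
enqueue(23) -> [44, 23]
enqueue(5) -> [44, 23, 5]
enqueue(44) -> [44, 23, 5, 44]

Final queue: [44, 23, 5, 44]


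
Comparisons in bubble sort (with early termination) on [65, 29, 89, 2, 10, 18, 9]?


Algorithm: bubble sort (with early termination)
Input: [65, 29, 89, 2, 10, 18, 9]
Sorted: [2, 9, 10, 18, 29, 65, 89]

21


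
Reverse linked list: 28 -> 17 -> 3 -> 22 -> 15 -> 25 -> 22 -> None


Step 1: curr=28, set curr.next=prev(None) | reversed so far: 28
Step 2: curr=17, set curr.next=prev(28) | reversed so far: 17 -> 28
Step 3: curr=3, set curr.next=prev(17) | reversed so far: 3 -> 17 -> 28
Step 4: curr=22, set curr.next=prev(3) | reversed so far: 22 -> 3 -> 17 -> 28
Step 5: curr=15, set curr.next=prev(22) | reversed so far: 15 -> 22 -> 3 -> 17 -> 28
Step 6: curr=25, set curr.next=prev(15) | reversed so far: 25 -> 15 -> 22 -> 3 -> 17 -> 28
Step 7: curr=22, set curr.next=prev(25) | reversed so far: 22 -> 25 -> 15 -> 22 -> 3 -> 17 -> 28

22 -> 25 -> 15 -> 22 -> 3 -> 17 -> 28 -> None


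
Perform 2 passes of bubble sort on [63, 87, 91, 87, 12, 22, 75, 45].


Initial: [63, 87, 91, 87, 12, 22, 75, 45]
Pass 1: [63, 87, 87, 12, 22, 75, 45, 91] (5 swaps)
Pass 2: [63, 87, 12, 22, 75, 45, 87, 91] (4 swaps)

After 2 passes: [63, 87, 12, 22, 75, 45, 87, 91]


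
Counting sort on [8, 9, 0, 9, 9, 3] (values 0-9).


Input: [8, 9, 0, 9, 9, 3]
Counts: [1, 0, 0, 1, 0, 0, 0, 0, 1, 3]

Sorted: [0, 3, 8, 9, 9, 9]


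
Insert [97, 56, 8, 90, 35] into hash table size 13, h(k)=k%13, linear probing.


Insert 97: h=6 -> slot 6
Insert 56: h=4 -> slot 4
Insert 8: h=8 -> slot 8
Insert 90: h=12 -> slot 12
Insert 35: h=9 -> slot 9

Table: [None, None, None, None, 56, None, 97, None, 8, 35, None, None, 90]


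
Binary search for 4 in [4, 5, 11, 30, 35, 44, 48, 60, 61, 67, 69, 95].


Step 1: lo=0, hi=11, mid=5, val=44
Step 2: lo=0, hi=4, mid=2, val=11
Step 3: lo=0, hi=1, mid=0, val=4

Found at index 0


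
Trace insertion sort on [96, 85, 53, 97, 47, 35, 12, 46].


Initial: [96, 85, 53, 97, 47, 35, 12, 46]
Insert 85: [85, 96, 53, 97, 47, 35, 12, 46]
Insert 53: [53, 85, 96, 97, 47, 35, 12, 46]
Insert 97: [53, 85, 96, 97, 47, 35, 12, 46]
Insert 47: [47, 53, 85, 96, 97, 35, 12, 46]
Insert 35: [35, 47, 53, 85, 96, 97, 12, 46]
Insert 12: [12, 35, 47, 53, 85, 96, 97, 46]
Insert 46: [12, 35, 46, 47, 53, 85, 96, 97]

Sorted: [12, 35, 46, 47, 53, 85, 96, 97]


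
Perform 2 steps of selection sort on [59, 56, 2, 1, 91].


Initial: [59, 56, 2, 1, 91]
Step 1: min=1 at 3
  Swap: [1, 56, 2, 59, 91]
Step 2: min=2 at 2
  Swap: [1, 2, 56, 59, 91]

After 2 steps: [1, 2, 56, 59, 91]


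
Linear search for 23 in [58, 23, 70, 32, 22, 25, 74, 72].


i=0: 58!=23
i=1: 23==23 found!

Found at 1, 2 comps


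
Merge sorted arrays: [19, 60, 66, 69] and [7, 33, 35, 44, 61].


Take 7 from B
Take 19 from A
Take 33 from B
Take 35 from B
Take 44 from B
Take 60 from A
Take 61 from B

Merged: [7, 19, 33, 35, 44, 60, 61, 66, 69]


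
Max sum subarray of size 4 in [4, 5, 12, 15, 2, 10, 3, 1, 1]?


[0:4]: 36
[1:5]: 34
[2:6]: 39
[3:7]: 30
[4:8]: 16
[5:9]: 15

Max: 39 at [2:6]


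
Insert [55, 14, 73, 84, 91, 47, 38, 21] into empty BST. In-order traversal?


Insert 55: root
Insert 14: L from 55
Insert 73: R from 55
Insert 84: R from 55 -> R from 73
Insert 91: R from 55 -> R from 73 -> R from 84
Insert 47: L from 55 -> R from 14
Insert 38: L from 55 -> R from 14 -> L from 47
Insert 21: L from 55 -> R from 14 -> L from 47 -> L from 38

In-order: [14, 21, 38, 47, 55, 73, 84, 91]


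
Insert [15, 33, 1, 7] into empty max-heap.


Insert 15: [15]
Insert 33: [33, 15]
Insert 1: [33, 15, 1]
Insert 7: [33, 15, 1, 7]

Final heap: [33, 15, 1, 7]


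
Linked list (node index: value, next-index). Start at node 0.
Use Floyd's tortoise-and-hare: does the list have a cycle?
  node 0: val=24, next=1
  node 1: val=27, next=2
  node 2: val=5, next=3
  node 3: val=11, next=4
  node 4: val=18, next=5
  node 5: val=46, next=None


Floyd's tortoise (slow, +1) and hare (fast, +2):
  init: slow=0, fast=0
  step 1: slow=1, fast=2
  step 2: slow=2, fast=4
  step 3: fast 4->5->None, no cycle

Cycle: no


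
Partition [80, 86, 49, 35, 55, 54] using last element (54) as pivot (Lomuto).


Pivot: 54
  49 <= 54: swap -> [49, 86, 80, 35, 55, 54]
  35 <= 54: swap -> [49, 35, 80, 86, 55, 54]
Place pivot at 2: [49, 35, 54, 86, 55, 80]

Partitioned: [49, 35, 54, 86, 55, 80]


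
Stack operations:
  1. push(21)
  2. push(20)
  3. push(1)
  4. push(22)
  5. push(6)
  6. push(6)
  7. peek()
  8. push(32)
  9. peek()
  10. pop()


push(21) -> [21]
push(20) -> [21, 20]
push(1) -> [21, 20, 1]
push(22) -> [21, 20, 1, 22]
push(6) -> [21, 20, 1, 22, 6]
push(6) -> [21, 20, 1, 22, 6, 6]
peek()->6
push(32) -> [21, 20, 1, 22, 6, 6, 32]
peek()->32
pop()->32, [21, 20, 1, 22, 6, 6]

Final stack: [21, 20, 1, 22, 6, 6]


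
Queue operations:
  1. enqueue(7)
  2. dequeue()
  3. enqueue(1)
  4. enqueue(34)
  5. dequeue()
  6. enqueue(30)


enqueue(7) -> [7]
dequeue()->7, []
enqueue(1) -> [1]
enqueue(34) -> [1, 34]
dequeue()->1, [34]
enqueue(30) -> [34, 30]

Final queue: [34, 30]


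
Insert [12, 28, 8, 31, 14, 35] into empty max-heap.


Insert 12: [12]
Insert 28: [28, 12]
Insert 8: [28, 12, 8]
Insert 31: [31, 28, 8, 12]
Insert 14: [31, 28, 8, 12, 14]
Insert 35: [35, 28, 31, 12, 14, 8]

Final heap: [35, 28, 31, 12, 14, 8]


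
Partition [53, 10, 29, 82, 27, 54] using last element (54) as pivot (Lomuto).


Pivot: 54
  53 <= 54: advance i (no swap)
  10 <= 54: advance i (no swap)
  29 <= 54: advance i (no swap)
  27 <= 54: swap -> [53, 10, 29, 27, 82, 54]
Place pivot at 4: [53, 10, 29, 27, 54, 82]

Partitioned: [53, 10, 29, 27, 54, 82]


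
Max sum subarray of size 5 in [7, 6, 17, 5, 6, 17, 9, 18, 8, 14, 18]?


[0:5]: 41
[1:6]: 51
[2:7]: 54
[3:8]: 55
[4:9]: 58
[5:10]: 66
[6:11]: 67

Max: 67 at [6:11]


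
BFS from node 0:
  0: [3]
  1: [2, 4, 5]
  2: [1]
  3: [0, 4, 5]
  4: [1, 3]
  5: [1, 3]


Visit 0, enqueue [3]
Visit 3, enqueue [4, 5]
Visit 4, enqueue [1]
Visit 5, enqueue []
Visit 1, enqueue [2]
Visit 2, enqueue []

BFS order: [0, 3, 4, 5, 1, 2]


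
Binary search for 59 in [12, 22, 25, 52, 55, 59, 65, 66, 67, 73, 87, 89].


Step 1: lo=0, hi=11, mid=5, val=59

Found at index 5


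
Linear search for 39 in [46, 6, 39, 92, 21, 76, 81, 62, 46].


i=0: 46!=39
i=1: 6!=39
i=2: 39==39 found!

Found at 2, 3 comps


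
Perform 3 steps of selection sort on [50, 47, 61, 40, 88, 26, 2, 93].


Initial: [50, 47, 61, 40, 88, 26, 2, 93]
Step 1: min=2 at 6
  Swap: [2, 47, 61, 40, 88, 26, 50, 93]
Step 2: min=26 at 5
  Swap: [2, 26, 61, 40, 88, 47, 50, 93]
Step 3: min=40 at 3
  Swap: [2, 26, 40, 61, 88, 47, 50, 93]

After 3 steps: [2, 26, 40, 61, 88, 47, 50, 93]


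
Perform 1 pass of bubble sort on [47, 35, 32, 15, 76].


Initial: [47, 35, 32, 15, 76]
Pass 1: [35, 32, 15, 47, 76] (3 swaps)

After 1 pass: [35, 32, 15, 47, 76]


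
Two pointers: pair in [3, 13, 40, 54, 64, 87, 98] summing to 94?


lo=0(3)+hi=6(98)=101
lo=0(3)+hi=5(87)=90
lo=1(13)+hi=5(87)=100
lo=1(13)+hi=4(64)=77
lo=2(40)+hi=4(64)=104
lo=2(40)+hi=3(54)=94

Yes: 40+54=94


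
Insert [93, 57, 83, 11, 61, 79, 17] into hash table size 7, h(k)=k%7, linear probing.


Insert 93: h=2 -> slot 2
Insert 57: h=1 -> slot 1
Insert 83: h=6 -> slot 6
Insert 11: h=4 -> slot 4
Insert 61: h=5 -> slot 5
Insert 79: h=2, 1 probes -> slot 3
Insert 17: h=3, 4 probes -> slot 0

Table: [17, 57, 93, 79, 11, 61, 83]


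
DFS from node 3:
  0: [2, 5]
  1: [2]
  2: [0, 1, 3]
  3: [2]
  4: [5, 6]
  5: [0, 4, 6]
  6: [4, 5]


Visit 3, push [2]
Visit 2, push [1, 0]
Visit 0, push [5]
Visit 5, push [6, 4]
Visit 4, push [6]
Visit 6, push []
Visit 1, push []

DFS order: [3, 2, 0, 5, 4, 6, 1]


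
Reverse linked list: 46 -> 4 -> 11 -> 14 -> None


Step 1: curr=46, set curr.next=prev(None) | reversed so far: 46
Step 2: curr=4, set curr.next=prev(46) | reversed so far: 4 -> 46
Step 3: curr=11, set curr.next=prev(4) | reversed so far: 11 -> 4 -> 46
Step 4: curr=14, set curr.next=prev(11) | reversed so far: 14 -> 11 -> 4 -> 46

14 -> 11 -> 4 -> 46 -> None


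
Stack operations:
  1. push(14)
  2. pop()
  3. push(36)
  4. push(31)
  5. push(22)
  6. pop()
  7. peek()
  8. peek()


push(14) -> [14]
pop()->14, []
push(36) -> [36]
push(31) -> [36, 31]
push(22) -> [36, 31, 22]
pop()->22, [36, 31]
peek()->31
peek()->31

Final stack: [36, 31]


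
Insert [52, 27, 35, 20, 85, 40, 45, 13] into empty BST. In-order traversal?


Insert 52: root
Insert 27: L from 52
Insert 35: L from 52 -> R from 27
Insert 20: L from 52 -> L from 27
Insert 85: R from 52
Insert 40: L from 52 -> R from 27 -> R from 35
Insert 45: L from 52 -> R from 27 -> R from 35 -> R from 40
Insert 13: L from 52 -> L from 27 -> L from 20

In-order: [13, 20, 27, 35, 40, 45, 52, 85]


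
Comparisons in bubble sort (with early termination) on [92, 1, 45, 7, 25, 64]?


Algorithm: bubble sort (with early termination)
Input: [92, 1, 45, 7, 25, 64]
Sorted: [1, 7, 25, 45, 64, 92]

12


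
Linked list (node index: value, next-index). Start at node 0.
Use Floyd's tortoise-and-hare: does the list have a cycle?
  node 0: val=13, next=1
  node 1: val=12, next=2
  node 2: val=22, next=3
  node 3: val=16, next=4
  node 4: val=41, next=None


Floyd's tortoise (slow, +1) and hare (fast, +2):
  init: slow=0, fast=0
  step 1: slow=1, fast=2
  step 2: slow=2, fast=4
  step 3: fast -> None, no cycle

Cycle: no


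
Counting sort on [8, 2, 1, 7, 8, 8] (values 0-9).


Input: [8, 2, 1, 7, 8, 8]
Counts: [0, 1, 1, 0, 0, 0, 0, 1, 3, 0]

Sorted: [1, 2, 7, 8, 8, 8]


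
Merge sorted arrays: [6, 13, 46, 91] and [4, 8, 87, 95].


Take 4 from B
Take 6 from A
Take 8 from B
Take 13 from A
Take 46 from A
Take 87 from B
Take 91 from A

Merged: [4, 6, 8, 13, 46, 87, 91, 95]


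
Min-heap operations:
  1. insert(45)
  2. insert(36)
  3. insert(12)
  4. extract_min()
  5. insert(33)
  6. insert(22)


insert(45) -> [45]
insert(36) -> [36, 45]
insert(12) -> [12, 45, 36]
extract_min()->12, [36, 45]
insert(33) -> [33, 45, 36]
insert(22) -> [22, 33, 36, 45]

Final heap: [22, 33, 36, 45]


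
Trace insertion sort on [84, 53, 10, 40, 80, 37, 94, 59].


Initial: [84, 53, 10, 40, 80, 37, 94, 59]
Insert 53: [53, 84, 10, 40, 80, 37, 94, 59]
Insert 10: [10, 53, 84, 40, 80, 37, 94, 59]
Insert 40: [10, 40, 53, 84, 80, 37, 94, 59]
Insert 80: [10, 40, 53, 80, 84, 37, 94, 59]
Insert 37: [10, 37, 40, 53, 80, 84, 94, 59]
Insert 94: [10, 37, 40, 53, 80, 84, 94, 59]
Insert 59: [10, 37, 40, 53, 59, 80, 84, 94]

Sorted: [10, 37, 40, 53, 59, 80, 84, 94]


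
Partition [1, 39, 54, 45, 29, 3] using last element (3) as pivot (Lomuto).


Pivot: 3
  1 <= 3: advance i (no swap)
Place pivot at 1: [1, 3, 54, 45, 29, 39]

Partitioned: [1, 3, 54, 45, 29, 39]


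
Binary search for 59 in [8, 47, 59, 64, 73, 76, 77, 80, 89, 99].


Step 1: lo=0, hi=9, mid=4, val=73
Step 2: lo=0, hi=3, mid=1, val=47
Step 3: lo=2, hi=3, mid=2, val=59

Found at index 2


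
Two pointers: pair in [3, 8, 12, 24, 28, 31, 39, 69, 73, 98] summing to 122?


lo=0(3)+hi=9(98)=101
lo=1(8)+hi=9(98)=106
lo=2(12)+hi=9(98)=110
lo=3(24)+hi=9(98)=122

Yes: 24+98=122


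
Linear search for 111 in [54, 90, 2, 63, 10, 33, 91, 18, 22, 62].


i=0: 54!=111
i=1: 90!=111
i=2: 2!=111
i=3: 63!=111
i=4: 10!=111
i=5: 33!=111
i=6: 91!=111
i=7: 18!=111
i=8: 22!=111
i=9: 62!=111

Not found, 10 comps


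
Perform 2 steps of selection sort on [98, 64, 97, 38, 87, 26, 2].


Initial: [98, 64, 97, 38, 87, 26, 2]
Step 1: min=2 at 6
  Swap: [2, 64, 97, 38, 87, 26, 98]
Step 2: min=26 at 5
  Swap: [2, 26, 97, 38, 87, 64, 98]

After 2 steps: [2, 26, 97, 38, 87, 64, 98]


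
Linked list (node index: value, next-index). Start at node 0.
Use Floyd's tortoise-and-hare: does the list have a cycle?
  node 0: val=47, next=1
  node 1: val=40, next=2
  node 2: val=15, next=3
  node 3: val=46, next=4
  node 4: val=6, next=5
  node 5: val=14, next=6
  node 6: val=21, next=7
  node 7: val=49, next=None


Floyd's tortoise (slow, +1) and hare (fast, +2):
  init: slow=0, fast=0
  step 1: slow=1, fast=2
  step 2: slow=2, fast=4
  step 3: slow=3, fast=6
  step 4: fast 6->7->None, no cycle

Cycle: no


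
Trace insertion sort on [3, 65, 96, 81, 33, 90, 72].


Initial: [3, 65, 96, 81, 33, 90, 72]
Insert 65: [3, 65, 96, 81, 33, 90, 72]
Insert 96: [3, 65, 96, 81, 33, 90, 72]
Insert 81: [3, 65, 81, 96, 33, 90, 72]
Insert 33: [3, 33, 65, 81, 96, 90, 72]
Insert 90: [3, 33, 65, 81, 90, 96, 72]
Insert 72: [3, 33, 65, 72, 81, 90, 96]

Sorted: [3, 33, 65, 72, 81, 90, 96]


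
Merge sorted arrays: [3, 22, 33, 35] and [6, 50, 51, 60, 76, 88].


Take 3 from A
Take 6 from B
Take 22 from A
Take 33 from A
Take 35 from A

Merged: [3, 6, 22, 33, 35, 50, 51, 60, 76, 88]


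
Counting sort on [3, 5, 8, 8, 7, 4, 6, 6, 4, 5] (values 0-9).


Input: [3, 5, 8, 8, 7, 4, 6, 6, 4, 5]
Counts: [0, 0, 0, 1, 2, 2, 2, 1, 2, 0]

Sorted: [3, 4, 4, 5, 5, 6, 6, 7, 8, 8]


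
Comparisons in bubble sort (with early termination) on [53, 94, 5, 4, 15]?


Algorithm: bubble sort (with early termination)
Input: [53, 94, 5, 4, 15]
Sorted: [4, 5, 15, 53, 94]

10


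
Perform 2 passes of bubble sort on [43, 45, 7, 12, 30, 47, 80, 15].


Initial: [43, 45, 7, 12, 30, 47, 80, 15]
Pass 1: [43, 7, 12, 30, 45, 47, 15, 80] (4 swaps)
Pass 2: [7, 12, 30, 43, 45, 15, 47, 80] (4 swaps)

After 2 passes: [7, 12, 30, 43, 45, 15, 47, 80]


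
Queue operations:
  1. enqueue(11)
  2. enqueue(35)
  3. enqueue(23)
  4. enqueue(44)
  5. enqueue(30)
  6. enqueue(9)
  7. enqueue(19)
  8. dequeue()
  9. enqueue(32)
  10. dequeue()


enqueue(11) -> [11]
enqueue(35) -> [11, 35]
enqueue(23) -> [11, 35, 23]
enqueue(44) -> [11, 35, 23, 44]
enqueue(30) -> [11, 35, 23, 44, 30]
enqueue(9) -> [11, 35, 23, 44, 30, 9]
enqueue(19) -> [11, 35, 23, 44, 30, 9, 19]
dequeue()->11, [35, 23, 44, 30, 9, 19]
enqueue(32) -> [35, 23, 44, 30, 9, 19, 32]
dequeue()->35, [23, 44, 30, 9, 19, 32]

Final queue: [23, 44, 30, 9, 19, 32]


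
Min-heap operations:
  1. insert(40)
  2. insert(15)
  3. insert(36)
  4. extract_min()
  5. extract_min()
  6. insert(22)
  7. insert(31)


insert(40) -> [40]
insert(15) -> [15, 40]
insert(36) -> [15, 40, 36]
extract_min()->15, [36, 40]
extract_min()->36, [40]
insert(22) -> [22, 40]
insert(31) -> [22, 40, 31]

Final heap: [22, 40, 31]


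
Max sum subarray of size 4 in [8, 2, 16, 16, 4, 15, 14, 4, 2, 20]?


[0:4]: 42
[1:5]: 38
[2:6]: 51
[3:7]: 49
[4:8]: 37
[5:9]: 35
[6:10]: 40

Max: 51 at [2:6]


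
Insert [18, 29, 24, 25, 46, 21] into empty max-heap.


Insert 18: [18]
Insert 29: [29, 18]
Insert 24: [29, 18, 24]
Insert 25: [29, 25, 24, 18]
Insert 46: [46, 29, 24, 18, 25]
Insert 21: [46, 29, 24, 18, 25, 21]

Final heap: [46, 29, 24, 18, 25, 21]


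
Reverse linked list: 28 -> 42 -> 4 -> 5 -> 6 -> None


Step 1: curr=28, set curr.next=prev(None) | reversed so far: 28
Step 2: curr=42, set curr.next=prev(28) | reversed so far: 42 -> 28
Step 3: curr=4, set curr.next=prev(42) | reversed so far: 4 -> 42 -> 28
Step 4: curr=5, set curr.next=prev(4) | reversed so far: 5 -> 4 -> 42 -> 28
Step 5: curr=6, set curr.next=prev(5) | reversed so far: 6 -> 5 -> 4 -> 42 -> 28

6 -> 5 -> 4 -> 42 -> 28 -> None


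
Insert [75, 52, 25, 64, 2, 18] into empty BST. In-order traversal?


Insert 75: root
Insert 52: L from 75
Insert 25: L from 75 -> L from 52
Insert 64: L from 75 -> R from 52
Insert 2: L from 75 -> L from 52 -> L from 25
Insert 18: L from 75 -> L from 52 -> L from 25 -> R from 2

In-order: [2, 18, 25, 52, 64, 75]


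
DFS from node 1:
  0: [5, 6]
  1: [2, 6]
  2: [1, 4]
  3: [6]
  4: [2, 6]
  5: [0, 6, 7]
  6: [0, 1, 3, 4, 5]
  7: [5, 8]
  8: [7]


Visit 1, push [6, 2]
Visit 2, push [4]
Visit 4, push [6]
Visit 6, push [5, 3, 0]
Visit 0, push [5]
Visit 5, push [7]
Visit 7, push [8]
Visit 8, push []
Visit 3, push []

DFS order: [1, 2, 4, 6, 0, 5, 7, 8, 3]


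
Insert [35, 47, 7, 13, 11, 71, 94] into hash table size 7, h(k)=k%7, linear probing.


Insert 35: h=0 -> slot 0
Insert 47: h=5 -> slot 5
Insert 7: h=0, 1 probes -> slot 1
Insert 13: h=6 -> slot 6
Insert 11: h=4 -> slot 4
Insert 71: h=1, 1 probes -> slot 2
Insert 94: h=3 -> slot 3

Table: [35, 7, 71, 94, 11, 47, 13]


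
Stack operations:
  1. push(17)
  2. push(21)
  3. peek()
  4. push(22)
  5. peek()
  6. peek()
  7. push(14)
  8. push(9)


push(17) -> [17]
push(21) -> [17, 21]
peek()->21
push(22) -> [17, 21, 22]
peek()->22
peek()->22
push(14) -> [17, 21, 22, 14]
push(9) -> [17, 21, 22, 14, 9]

Final stack: [17, 21, 22, 14, 9]


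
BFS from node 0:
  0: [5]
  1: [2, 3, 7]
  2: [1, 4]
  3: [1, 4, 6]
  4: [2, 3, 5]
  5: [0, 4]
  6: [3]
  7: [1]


Visit 0, enqueue [5]
Visit 5, enqueue [4]
Visit 4, enqueue [2, 3]
Visit 2, enqueue [1]
Visit 3, enqueue [6]
Visit 1, enqueue [7]
Visit 6, enqueue []
Visit 7, enqueue []

BFS order: [0, 5, 4, 2, 3, 1, 6, 7]


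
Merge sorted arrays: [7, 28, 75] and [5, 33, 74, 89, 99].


Take 5 from B
Take 7 from A
Take 28 from A
Take 33 from B
Take 74 from B
Take 75 from A

Merged: [5, 7, 28, 33, 74, 75, 89, 99]


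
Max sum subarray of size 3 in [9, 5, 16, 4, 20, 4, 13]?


[0:3]: 30
[1:4]: 25
[2:5]: 40
[3:6]: 28
[4:7]: 37

Max: 40 at [2:5]


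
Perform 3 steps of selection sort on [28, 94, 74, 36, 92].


Initial: [28, 94, 74, 36, 92]
Step 1: min=28 at 0
  Swap: [28, 94, 74, 36, 92]
Step 2: min=36 at 3
  Swap: [28, 36, 74, 94, 92]
Step 3: min=74 at 2
  Swap: [28, 36, 74, 94, 92]

After 3 steps: [28, 36, 74, 94, 92]


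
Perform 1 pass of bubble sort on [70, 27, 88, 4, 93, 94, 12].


Initial: [70, 27, 88, 4, 93, 94, 12]
Pass 1: [27, 70, 4, 88, 93, 12, 94] (3 swaps)

After 1 pass: [27, 70, 4, 88, 93, 12, 94]


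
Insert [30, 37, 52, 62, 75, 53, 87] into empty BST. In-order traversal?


Insert 30: root
Insert 37: R from 30
Insert 52: R from 30 -> R from 37
Insert 62: R from 30 -> R from 37 -> R from 52
Insert 75: R from 30 -> R from 37 -> R from 52 -> R from 62
Insert 53: R from 30 -> R from 37 -> R from 52 -> L from 62
Insert 87: R from 30 -> R from 37 -> R from 52 -> R from 62 -> R from 75

In-order: [30, 37, 52, 53, 62, 75, 87]


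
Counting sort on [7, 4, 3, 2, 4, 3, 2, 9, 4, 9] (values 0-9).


Input: [7, 4, 3, 2, 4, 3, 2, 9, 4, 9]
Counts: [0, 0, 2, 2, 3, 0, 0, 1, 0, 2]

Sorted: [2, 2, 3, 3, 4, 4, 4, 7, 9, 9]


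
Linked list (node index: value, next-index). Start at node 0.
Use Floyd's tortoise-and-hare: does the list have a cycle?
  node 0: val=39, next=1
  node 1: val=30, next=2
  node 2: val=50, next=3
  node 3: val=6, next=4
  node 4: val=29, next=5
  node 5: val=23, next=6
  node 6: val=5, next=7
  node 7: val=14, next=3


Floyd's tortoise (slow, +1) and hare (fast, +2):
  init: slow=0, fast=0
  step 1: slow=1, fast=2
  step 2: slow=2, fast=4
  step 3: slow=3, fast=6
  step 4: slow=4, fast=3
  step 5: slow=5, fast=5
  slow == fast at node 5: cycle detected

Cycle: yes


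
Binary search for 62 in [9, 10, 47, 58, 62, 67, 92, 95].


Step 1: lo=0, hi=7, mid=3, val=58
Step 2: lo=4, hi=7, mid=5, val=67
Step 3: lo=4, hi=4, mid=4, val=62

Found at index 4


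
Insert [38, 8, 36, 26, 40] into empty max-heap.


Insert 38: [38]
Insert 8: [38, 8]
Insert 36: [38, 8, 36]
Insert 26: [38, 26, 36, 8]
Insert 40: [40, 38, 36, 8, 26]

Final heap: [40, 38, 36, 8, 26]


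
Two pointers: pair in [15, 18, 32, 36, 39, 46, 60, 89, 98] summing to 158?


lo=0(15)+hi=8(98)=113
lo=1(18)+hi=8(98)=116
lo=2(32)+hi=8(98)=130
lo=3(36)+hi=8(98)=134
lo=4(39)+hi=8(98)=137
lo=5(46)+hi=8(98)=144
lo=6(60)+hi=8(98)=158

Yes: 60+98=158


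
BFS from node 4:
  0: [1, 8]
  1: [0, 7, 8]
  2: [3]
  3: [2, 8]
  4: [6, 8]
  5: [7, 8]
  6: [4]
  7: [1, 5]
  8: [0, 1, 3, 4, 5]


Visit 4, enqueue [6, 8]
Visit 6, enqueue []
Visit 8, enqueue [0, 1, 3, 5]
Visit 0, enqueue []
Visit 1, enqueue [7]
Visit 3, enqueue [2]
Visit 5, enqueue []
Visit 7, enqueue []
Visit 2, enqueue []

BFS order: [4, 6, 8, 0, 1, 3, 5, 7, 2]


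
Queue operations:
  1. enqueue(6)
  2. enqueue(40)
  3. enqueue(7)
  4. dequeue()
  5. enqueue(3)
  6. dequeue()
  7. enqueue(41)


enqueue(6) -> [6]
enqueue(40) -> [6, 40]
enqueue(7) -> [6, 40, 7]
dequeue()->6, [40, 7]
enqueue(3) -> [40, 7, 3]
dequeue()->40, [7, 3]
enqueue(41) -> [7, 3, 41]

Final queue: [7, 3, 41]


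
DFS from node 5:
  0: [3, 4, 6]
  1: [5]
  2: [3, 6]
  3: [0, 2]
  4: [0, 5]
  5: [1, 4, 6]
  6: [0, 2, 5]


Visit 5, push [6, 4, 1]
Visit 1, push []
Visit 4, push [0]
Visit 0, push [6, 3]
Visit 3, push [2]
Visit 2, push [6]
Visit 6, push []

DFS order: [5, 1, 4, 0, 3, 2, 6]


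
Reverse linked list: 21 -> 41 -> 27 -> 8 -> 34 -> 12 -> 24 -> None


Step 1: curr=21, set curr.next=prev(None) | reversed so far: 21
Step 2: curr=41, set curr.next=prev(21) | reversed so far: 41 -> 21
Step 3: curr=27, set curr.next=prev(41) | reversed so far: 27 -> 41 -> 21
Step 4: curr=8, set curr.next=prev(27) | reversed so far: 8 -> 27 -> 41 -> 21
Step 5: curr=34, set curr.next=prev(8) | reversed so far: 34 -> 8 -> 27 -> 41 -> 21
Step 6: curr=12, set curr.next=prev(34) | reversed so far: 12 -> 34 -> 8 -> 27 -> 41 -> 21
Step 7: curr=24, set curr.next=prev(12) | reversed so far: 24 -> 12 -> 34 -> 8 -> 27 -> 41 -> 21

24 -> 12 -> 34 -> 8 -> 27 -> 41 -> 21 -> None


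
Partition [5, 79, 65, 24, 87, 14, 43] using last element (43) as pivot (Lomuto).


Pivot: 43
  5 <= 43: advance i (no swap)
  24 <= 43: swap -> [5, 24, 65, 79, 87, 14, 43]
  14 <= 43: swap -> [5, 24, 14, 79, 87, 65, 43]
Place pivot at 3: [5, 24, 14, 43, 87, 65, 79]

Partitioned: [5, 24, 14, 43, 87, 65, 79]


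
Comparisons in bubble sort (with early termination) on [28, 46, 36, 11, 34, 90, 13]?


Algorithm: bubble sort (with early termination)
Input: [28, 46, 36, 11, 34, 90, 13]
Sorted: [11, 13, 28, 34, 36, 46, 90]

21


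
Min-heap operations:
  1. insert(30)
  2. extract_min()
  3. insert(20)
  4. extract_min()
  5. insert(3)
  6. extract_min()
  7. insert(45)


insert(30) -> [30]
extract_min()->30, []
insert(20) -> [20]
extract_min()->20, []
insert(3) -> [3]
extract_min()->3, []
insert(45) -> [45]

Final heap: [45]


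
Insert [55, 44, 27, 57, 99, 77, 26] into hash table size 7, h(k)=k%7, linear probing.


Insert 55: h=6 -> slot 6
Insert 44: h=2 -> slot 2
Insert 27: h=6, 1 probes -> slot 0
Insert 57: h=1 -> slot 1
Insert 99: h=1, 2 probes -> slot 3
Insert 77: h=0, 4 probes -> slot 4
Insert 26: h=5 -> slot 5

Table: [27, 57, 44, 99, 77, 26, 55]


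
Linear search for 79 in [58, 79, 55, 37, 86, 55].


i=0: 58!=79
i=1: 79==79 found!

Found at 1, 2 comps


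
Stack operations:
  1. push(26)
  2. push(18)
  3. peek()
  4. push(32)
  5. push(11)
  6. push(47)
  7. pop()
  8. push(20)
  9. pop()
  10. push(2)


push(26) -> [26]
push(18) -> [26, 18]
peek()->18
push(32) -> [26, 18, 32]
push(11) -> [26, 18, 32, 11]
push(47) -> [26, 18, 32, 11, 47]
pop()->47, [26, 18, 32, 11]
push(20) -> [26, 18, 32, 11, 20]
pop()->20, [26, 18, 32, 11]
push(2) -> [26, 18, 32, 11, 2]

Final stack: [26, 18, 32, 11, 2]


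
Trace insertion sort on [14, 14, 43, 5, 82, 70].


Initial: [14, 14, 43, 5, 82, 70]
Insert 14: [14, 14, 43, 5, 82, 70]
Insert 43: [14, 14, 43, 5, 82, 70]
Insert 5: [5, 14, 14, 43, 82, 70]
Insert 82: [5, 14, 14, 43, 82, 70]
Insert 70: [5, 14, 14, 43, 70, 82]

Sorted: [5, 14, 14, 43, 70, 82]


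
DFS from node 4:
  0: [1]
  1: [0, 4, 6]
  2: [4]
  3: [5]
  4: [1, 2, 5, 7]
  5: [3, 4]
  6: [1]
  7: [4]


Visit 4, push [7, 5, 2, 1]
Visit 1, push [6, 0]
Visit 0, push []
Visit 6, push []
Visit 2, push []
Visit 5, push [3]
Visit 3, push []
Visit 7, push []

DFS order: [4, 1, 0, 6, 2, 5, 3, 7]


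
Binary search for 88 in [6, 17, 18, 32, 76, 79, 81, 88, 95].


Step 1: lo=0, hi=8, mid=4, val=76
Step 2: lo=5, hi=8, mid=6, val=81
Step 3: lo=7, hi=8, mid=7, val=88

Found at index 7


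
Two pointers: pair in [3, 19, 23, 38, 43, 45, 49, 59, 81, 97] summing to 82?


lo=0(3)+hi=9(97)=100
lo=0(3)+hi=8(81)=84
lo=0(3)+hi=7(59)=62
lo=1(19)+hi=7(59)=78
lo=2(23)+hi=7(59)=82

Yes: 23+59=82


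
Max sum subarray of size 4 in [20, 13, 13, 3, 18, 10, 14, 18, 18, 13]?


[0:4]: 49
[1:5]: 47
[2:6]: 44
[3:7]: 45
[4:8]: 60
[5:9]: 60
[6:10]: 63

Max: 63 at [6:10]


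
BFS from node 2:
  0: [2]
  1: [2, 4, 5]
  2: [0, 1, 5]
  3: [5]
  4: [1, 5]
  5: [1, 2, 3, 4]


Visit 2, enqueue [0, 1, 5]
Visit 0, enqueue []
Visit 1, enqueue [4]
Visit 5, enqueue [3]
Visit 4, enqueue []
Visit 3, enqueue []

BFS order: [2, 0, 1, 5, 4, 3]


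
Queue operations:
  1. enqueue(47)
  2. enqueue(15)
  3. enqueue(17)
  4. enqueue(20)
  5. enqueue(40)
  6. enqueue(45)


enqueue(47) -> [47]
enqueue(15) -> [47, 15]
enqueue(17) -> [47, 15, 17]
enqueue(20) -> [47, 15, 17, 20]
enqueue(40) -> [47, 15, 17, 20, 40]
enqueue(45) -> [47, 15, 17, 20, 40, 45]

Final queue: [47, 15, 17, 20, 40, 45]


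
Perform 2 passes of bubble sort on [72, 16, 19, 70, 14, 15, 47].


Initial: [72, 16, 19, 70, 14, 15, 47]
Pass 1: [16, 19, 70, 14, 15, 47, 72] (6 swaps)
Pass 2: [16, 19, 14, 15, 47, 70, 72] (3 swaps)

After 2 passes: [16, 19, 14, 15, 47, 70, 72]


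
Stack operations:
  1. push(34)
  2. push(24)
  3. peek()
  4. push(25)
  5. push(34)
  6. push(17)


push(34) -> [34]
push(24) -> [34, 24]
peek()->24
push(25) -> [34, 24, 25]
push(34) -> [34, 24, 25, 34]
push(17) -> [34, 24, 25, 34, 17]

Final stack: [34, 24, 25, 34, 17]


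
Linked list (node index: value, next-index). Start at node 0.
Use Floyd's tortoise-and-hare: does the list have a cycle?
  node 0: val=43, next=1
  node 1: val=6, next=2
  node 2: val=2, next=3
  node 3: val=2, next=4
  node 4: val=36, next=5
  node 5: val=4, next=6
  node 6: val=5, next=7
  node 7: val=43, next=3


Floyd's tortoise (slow, +1) and hare (fast, +2):
  init: slow=0, fast=0
  step 1: slow=1, fast=2
  step 2: slow=2, fast=4
  step 3: slow=3, fast=6
  step 4: slow=4, fast=3
  step 5: slow=5, fast=5
  slow == fast at node 5: cycle detected

Cycle: yes


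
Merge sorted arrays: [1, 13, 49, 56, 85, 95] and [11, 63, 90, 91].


Take 1 from A
Take 11 from B
Take 13 from A
Take 49 from A
Take 56 from A
Take 63 from B
Take 85 from A
Take 90 from B
Take 91 from B

Merged: [1, 11, 13, 49, 56, 63, 85, 90, 91, 95]


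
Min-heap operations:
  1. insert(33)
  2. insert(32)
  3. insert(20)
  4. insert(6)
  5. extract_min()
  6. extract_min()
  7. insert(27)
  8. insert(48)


insert(33) -> [33]
insert(32) -> [32, 33]
insert(20) -> [20, 33, 32]
insert(6) -> [6, 20, 32, 33]
extract_min()->6, [20, 33, 32]
extract_min()->20, [32, 33]
insert(27) -> [27, 33, 32]
insert(48) -> [27, 33, 32, 48]

Final heap: [27, 33, 32, 48]


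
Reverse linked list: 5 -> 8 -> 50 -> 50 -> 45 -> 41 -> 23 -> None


Step 1: curr=5, set curr.next=prev(None) | reversed so far: 5
Step 2: curr=8, set curr.next=prev(5) | reversed so far: 8 -> 5
Step 3: curr=50, set curr.next=prev(8) | reversed so far: 50 -> 8 -> 5
Step 4: curr=50, set curr.next=prev(50) | reversed so far: 50 -> 50 -> 8 -> 5
Step 5: curr=45, set curr.next=prev(50) | reversed so far: 45 -> 50 -> 50 -> 8 -> 5
Step 6: curr=41, set curr.next=prev(45) | reversed so far: 41 -> 45 -> 50 -> 50 -> 8 -> 5
Step 7: curr=23, set curr.next=prev(41) | reversed so far: 23 -> 41 -> 45 -> 50 -> 50 -> 8 -> 5

23 -> 41 -> 45 -> 50 -> 50 -> 8 -> 5 -> None


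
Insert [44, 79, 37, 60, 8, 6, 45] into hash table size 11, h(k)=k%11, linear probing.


Insert 44: h=0 -> slot 0
Insert 79: h=2 -> slot 2
Insert 37: h=4 -> slot 4
Insert 60: h=5 -> slot 5
Insert 8: h=8 -> slot 8
Insert 6: h=6 -> slot 6
Insert 45: h=1 -> slot 1

Table: [44, 45, 79, None, 37, 60, 6, None, 8, None, None]


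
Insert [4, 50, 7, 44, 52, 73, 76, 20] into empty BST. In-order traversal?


Insert 4: root
Insert 50: R from 4
Insert 7: R from 4 -> L from 50
Insert 44: R from 4 -> L from 50 -> R from 7
Insert 52: R from 4 -> R from 50
Insert 73: R from 4 -> R from 50 -> R from 52
Insert 76: R from 4 -> R from 50 -> R from 52 -> R from 73
Insert 20: R from 4 -> L from 50 -> R from 7 -> L from 44

In-order: [4, 7, 20, 44, 50, 52, 73, 76]


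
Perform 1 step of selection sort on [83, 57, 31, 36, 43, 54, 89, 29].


Initial: [83, 57, 31, 36, 43, 54, 89, 29]
Step 1: min=29 at 7
  Swap: [29, 57, 31, 36, 43, 54, 89, 83]

After 1 step: [29, 57, 31, 36, 43, 54, 89, 83]


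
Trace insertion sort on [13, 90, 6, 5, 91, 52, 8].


Initial: [13, 90, 6, 5, 91, 52, 8]
Insert 90: [13, 90, 6, 5, 91, 52, 8]
Insert 6: [6, 13, 90, 5, 91, 52, 8]
Insert 5: [5, 6, 13, 90, 91, 52, 8]
Insert 91: [5, 6, 13, 90, 91, 52, 8]
Insert 52: [5, 6, 13, 52, 90, 91, 8]
Insert 8: [5, 6, 8, 13, 52, 90, 91]

Sorted: [5, 6, 8, 13, 52, 90, 91]


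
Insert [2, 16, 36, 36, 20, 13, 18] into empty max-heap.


Insert 2: [2]
Insert 16: [16, 2]
Insert 36: [36, 2, 16]
Insert 36: [36, 36, 16, 2]
Insert 20: [36, 36, 16, 2, 20]
Insert 13: [36, 36, 16, 2, 20, 13]
Insert 18: [36, 36, 18, 2, 20, 13, 16]

Final heap: [36, 36, 18, 2, 20, 13, 16]


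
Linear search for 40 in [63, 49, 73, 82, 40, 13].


i=0: 63!=40
i=1: 49!=40
i=2: 73!=40
i=3: 82!=40
i=4: 40==40 found!

Found at 4, 5 comps


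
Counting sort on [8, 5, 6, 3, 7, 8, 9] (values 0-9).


Input: [8, 5, 6, 3, 7, 8, 9]
Counts: [0, 0, 0, 1, 0, 1, 1, 1, 2, 1]

Sorted: [3, 5, 6, 7, 8, 8, 9]


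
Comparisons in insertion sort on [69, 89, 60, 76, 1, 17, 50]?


Algorithm: insertion sort
Input: [69, 89, 60, 76, 1, 17, 50]
Sorted: [1, 17, 50, 60, 69, 76, 89]

19


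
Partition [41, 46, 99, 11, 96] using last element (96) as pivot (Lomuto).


Pivot: 96
  41 <= 96: advance i (no swap)
  46 <= 96: advance i (no swap)
  11 <= 96: swap -> [41, 46, 11, 99, 96]
Place pivot at 3: [41, 46, 11, 96, 99]

Partitioned: [41, 46, 11, 96, 99]


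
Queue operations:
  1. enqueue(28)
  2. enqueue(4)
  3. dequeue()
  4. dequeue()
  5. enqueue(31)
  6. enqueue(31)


enqueue(28) -> [28]
enqueue(4) -> [28, 4]
dequeue()->28, [4]
dequeue()->4, []
enqueue(31) -> [31]
enqueue(31) -> [31, 31]

Final queue: [31, 31]


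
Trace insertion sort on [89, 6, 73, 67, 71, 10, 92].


Initial: [89, 6, 73, 67, 71, 10, 92]
Insert 6: [6, 89, 73, 67, 71, 10, 92]
Insert 73: [6, 73, 89, 67, 71, 10, 92]
Insert 67: [6, 67, 73, 89, 71, 10, 92]
Insert 71: [6, 67, 71, 73, 89, 10, 92]
Insert 10: [6, 10, 67, 71, 73, 89, 92]
Insert 92: [6, 10, 67, 71, 73, 89, 92]

Sorted: [6, 10, 67, 71, 73, 89, 92]


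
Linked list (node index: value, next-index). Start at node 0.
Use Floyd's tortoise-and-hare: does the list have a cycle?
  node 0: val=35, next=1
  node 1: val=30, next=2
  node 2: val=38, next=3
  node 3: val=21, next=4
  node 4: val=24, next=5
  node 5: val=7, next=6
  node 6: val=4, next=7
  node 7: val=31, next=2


Floyd's tortoise (slow, +1) and hare (fast, +2):
  init: slow=0, fast=0
  step 1: slow=1, fast=2
  step 2: slow=2, fast=4
  step 3: slow=3, fast=6
  step 4: slow=4, fast=2
  step 5: slow=5, fast=4
  step 6: slow=6, fast=6
  slow == fast at node 6: cycle detected

Cycle: yes


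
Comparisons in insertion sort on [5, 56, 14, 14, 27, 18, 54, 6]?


Algorithm: insertion sort
Input: [5, 56, 14, 14, 27, 18, 54, 6]
Sorted: [5, 6, 14, 14, 18, 27, 54, 56]

19


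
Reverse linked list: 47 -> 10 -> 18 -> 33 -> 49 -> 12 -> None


Step 1: curr=47, set curr.next=prev(None) | reversed so far: 47
Step 2: curr=10, set curr.next=prev(47) | reversed so far: 10 -> 47
Step 3: curr=18, set curr.next=prev(10) | reversed so far: 18 -> 10 -> 47
Step 4: curr=33, set curr.next=prev(18) | reversed so far: 33 -> 18 -> 10 -> 47
Step 5: curr=49, set curr.next=prev(33) | reversed so far: 49 -> 33 -> 18 -> 10 -> 47
Step 6: curr=12, set curr.next=prev(49) | reversed so far: 12 -> 49 -> 33 -> 18 -> 10 -> 47

12 -> 49 -> 33 -> 18 -> 10 -> 47 -> None


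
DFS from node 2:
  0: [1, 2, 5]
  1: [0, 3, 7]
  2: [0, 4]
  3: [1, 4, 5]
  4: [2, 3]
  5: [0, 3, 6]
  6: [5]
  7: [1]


Visit 2, push [4, 0]
Visit 0, push [5, 1]
Visit 1, push [7, 3]
Visit 3, push [5, 4]
Visit 4, push []
Visit 5, push [6]
Visit 6, push []
Visit 7, push []

DFS order: [2, 0, 1, 3, 4, 5, 6, 7]


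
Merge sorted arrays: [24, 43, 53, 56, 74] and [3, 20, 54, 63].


Take 3 from B
Take 20 from B
Take 24 from A
Take 43 from A
Take 53 from A
Take 54 from B
Take 56 from A
Take 63 from B

Merged: [3, 20, 24, 43, 53, 54, 56, 63, 74]


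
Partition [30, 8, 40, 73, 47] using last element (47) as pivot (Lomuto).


Pivot: 47
  30 <= 47: advance i (no swap)
  8 <= 47: advance i (no swap)
  40 <= 47: advance i (no swap)
Place pivot at 3: [30, 8, 40, 47, 73]

Partitioned: [30, 8, 40, 47, 73]


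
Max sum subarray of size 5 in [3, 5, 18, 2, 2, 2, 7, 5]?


[0:5]: 30
[1:6]: 29
[2:7]: 31
[3:8]: 18

Max: 31 at [2:7]


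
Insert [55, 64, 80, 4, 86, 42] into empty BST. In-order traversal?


Insert 55: root
Insert 64: R from 55
Insert 80: R from 55 -> R from 64
Insert 4: L from 55
Insert 86: R from 55 -> R from 64 -> R from 80
Insert 42: L from 55 -> R from 4

In-order: [4, 42, 55, 64, 80, 86]


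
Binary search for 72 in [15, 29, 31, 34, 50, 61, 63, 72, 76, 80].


Step 1: lo=0, hi=9, mid=4, val=50
Step 2: lo=5, hi=9, mid=7, val=72

Found at index 7


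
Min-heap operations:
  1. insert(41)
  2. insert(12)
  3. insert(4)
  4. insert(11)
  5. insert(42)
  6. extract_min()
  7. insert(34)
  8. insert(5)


insert(41) -> [41]
insert(12) -> [12, 41]
insert(4) -> [4, 41, 12]
insert(11) -> [4, 11, 12, 41]
insert(42) -> [4, 11, 12, 41, 42]
extract_min()->4, [11, 41, 12, 42]
insert(34) -> [11, 34, 12, 42, 41]
insert(5) -> [5, 34, 11, 42, 41, 12]

Final heap: [5, 34, 11, 42, 41, 12]


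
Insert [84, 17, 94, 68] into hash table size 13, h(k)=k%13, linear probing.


Insert 84: h=6 -> slot 6
Insert 17: h=4 -> slot 4
Insert 94: h=3 -> slot 3
Insert 68: h=3, 2 probes -> slot 5

Table: [None, None, None, 94, 17, 68, 84, None, None, None, None, None, None]


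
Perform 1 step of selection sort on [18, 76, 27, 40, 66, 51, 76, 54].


Initial: [18, 76, 27, 40, 66, 51, 76, 54]
Step 1: min=18 at 0
  Swap: [18, 76, 27, 40, 66, 51, 76, 54]

After 1 step: [18, 76, 27, 40, 66, 51, 76, 54]


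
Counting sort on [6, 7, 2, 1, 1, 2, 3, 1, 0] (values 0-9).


Input: [6, 7, 2, 1, 1, 2, 3, 1, 0]
Counts: [1, 3, 2, 1, 0, 0, 1, 1, 0, 0]

Sorted: [0, 1, 1, 1, 2, 2, 3, 6, 7]


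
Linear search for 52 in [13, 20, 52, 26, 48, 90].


i=0: 13!=52
i=1: 20!=52
i=2: 52==52 found!

Found at 2, 3 comps


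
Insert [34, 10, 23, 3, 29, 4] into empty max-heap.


Insert 34: [34]
Insert 10: [34, 10]
Insert 23: [34, 10, 23]
Insert 3: [34, 10, 23, 3]
Insert 29: [34, 29, 23, 3, 10]
Insert 4: [34, 29, 23, 3, 10, 4]

Final heap: [34, 29, 23, 3, 10, 4]


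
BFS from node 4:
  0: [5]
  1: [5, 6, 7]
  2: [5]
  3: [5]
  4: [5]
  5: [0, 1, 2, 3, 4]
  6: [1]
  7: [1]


Visit 4, enqueue [5]
Visit 5, enqueue [0, 1, 2, 3]
Visit 0, enqueue []
Visit 1, enqueue [6, 7]
Visit 2, enqueue []
Visit 3, enqueue []
Visit 6, enqueue []
Visit 7, enqueue []

BFS order: [4, 5, 0, 1, 2, 3, 6, 7]
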